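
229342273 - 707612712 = - 478270439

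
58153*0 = 0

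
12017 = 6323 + 5694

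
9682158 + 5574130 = 15256288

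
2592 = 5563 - 2971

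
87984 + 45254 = 133238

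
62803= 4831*13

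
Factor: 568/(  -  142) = -4  =  - 2^2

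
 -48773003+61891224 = 13118221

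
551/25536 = 29/1344 = 0.02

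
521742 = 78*6689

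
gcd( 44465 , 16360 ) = 5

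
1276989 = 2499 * 511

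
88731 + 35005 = 123736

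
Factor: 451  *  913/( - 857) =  -411763/857 = - 11^2*41^1*83^1*857^( -1 ) 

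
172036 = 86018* 2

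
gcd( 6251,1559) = 1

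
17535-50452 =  - 32917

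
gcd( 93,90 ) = 3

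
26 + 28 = 54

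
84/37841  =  84/37841 = 0.00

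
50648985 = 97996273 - 47347288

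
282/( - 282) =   -  1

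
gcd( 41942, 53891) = 1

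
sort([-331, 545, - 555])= [ - 555,  -  331,545 ]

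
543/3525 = 181/1175  =  0.15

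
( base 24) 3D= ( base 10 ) 85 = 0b1010101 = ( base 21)41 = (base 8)125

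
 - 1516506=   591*(-2566)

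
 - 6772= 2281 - 9053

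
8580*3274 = 28090920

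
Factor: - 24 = -2^3*3^1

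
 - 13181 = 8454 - 21635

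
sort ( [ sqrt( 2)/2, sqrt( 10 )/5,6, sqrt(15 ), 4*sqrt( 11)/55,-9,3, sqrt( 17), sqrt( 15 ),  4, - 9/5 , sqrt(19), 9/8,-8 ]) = [ -9 , - 8,-9/5  ,  4*sqrt (11)/55,sqrt( 10)/5, sqrt(2) /2, 9/8,3,sqrt (15), sqrt(15), 4, sqrt( 17),sqrt(19), 6 ]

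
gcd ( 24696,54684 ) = 1764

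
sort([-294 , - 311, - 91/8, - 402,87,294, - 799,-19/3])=[ - 799,-402, - 311,- 294,-91/8,  -  19/3,  87,294 ] 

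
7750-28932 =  - 21182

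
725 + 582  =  1307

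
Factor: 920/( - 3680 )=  - 2^( - 2) = -1/4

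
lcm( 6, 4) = 12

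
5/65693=5/65693   =  0.00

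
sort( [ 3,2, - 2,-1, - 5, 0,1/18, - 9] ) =[ - 9 , - 5, - 2,- 1,0, 1/18, 2, 3] 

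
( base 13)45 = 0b111001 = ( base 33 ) 1o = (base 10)57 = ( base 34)1n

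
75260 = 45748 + 29512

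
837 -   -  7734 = 8571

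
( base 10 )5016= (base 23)9B2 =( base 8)11630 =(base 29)5rs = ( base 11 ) 3850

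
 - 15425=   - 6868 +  - 8557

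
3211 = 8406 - 5195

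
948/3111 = 316/1037 = 0.30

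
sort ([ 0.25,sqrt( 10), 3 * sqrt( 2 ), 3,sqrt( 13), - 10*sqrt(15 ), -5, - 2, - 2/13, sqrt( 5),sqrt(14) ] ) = [-10*sqrt(15 ) , - 5, -2, -2/13,  0.25,  sqrt(5) , 3, sqrt( 10), sqrt( 13 ), sqrt( 14 ),3  *  sqrt( 2 )]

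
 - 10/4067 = - 10/4067 = - 0.00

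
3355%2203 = 1152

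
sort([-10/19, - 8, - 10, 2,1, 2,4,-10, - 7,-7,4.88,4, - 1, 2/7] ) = [ -10, - 10 ,  -  8, - 7,-7, - 1, - 10/19,2/7, 1, 2,2 , 4, 4, 4.88] 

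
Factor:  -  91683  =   - 3^2*61^1*167^1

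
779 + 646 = 1425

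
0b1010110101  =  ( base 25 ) 12I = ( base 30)n3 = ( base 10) 693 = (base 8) 1265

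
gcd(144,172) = 4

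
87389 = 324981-237592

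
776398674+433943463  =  1210342137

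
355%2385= 355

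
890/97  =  890/97 =9.18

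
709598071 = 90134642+619463429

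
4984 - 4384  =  600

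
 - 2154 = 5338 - 7492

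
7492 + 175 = 7667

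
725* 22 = 15950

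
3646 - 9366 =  -5720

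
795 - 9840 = - 9045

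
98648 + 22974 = 121622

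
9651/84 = 3217/28 = 114.89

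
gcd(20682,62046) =20682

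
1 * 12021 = 12021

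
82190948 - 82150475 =40473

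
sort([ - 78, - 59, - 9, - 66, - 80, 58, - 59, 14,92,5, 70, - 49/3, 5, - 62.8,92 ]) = [ - 80, - 78,  -  66, - 62.8, -59,  -  59,  -  49/3, - 9,5,5,14,58,70,92,92 ] 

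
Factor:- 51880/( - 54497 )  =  2^3*5^1*1297^1*54497^(  -  1 )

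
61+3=64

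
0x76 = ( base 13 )91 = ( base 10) 118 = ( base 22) 58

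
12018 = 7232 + 4786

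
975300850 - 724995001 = 250305849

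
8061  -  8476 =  - 415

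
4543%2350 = 2193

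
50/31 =50/31 = 1.61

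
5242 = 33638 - 28396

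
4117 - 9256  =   - 5139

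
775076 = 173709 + 601367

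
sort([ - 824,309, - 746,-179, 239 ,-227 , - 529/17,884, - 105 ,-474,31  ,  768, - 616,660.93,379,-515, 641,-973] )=[-973 ,-824, -746, - 616,-515, - 474,-227, - 179, - 105, - 529/17,31,  239, 309,379,641 , 660.93, 768,  884 ] 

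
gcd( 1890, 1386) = 126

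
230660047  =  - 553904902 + 784564949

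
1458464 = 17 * 85792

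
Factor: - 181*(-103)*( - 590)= - 10999370 = - 2^1*5^1*59^1*103^1*181^1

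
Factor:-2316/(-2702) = 6/7 = 2^1*3^1*7^ ( - 1)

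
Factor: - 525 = -3^1*5^2*7^1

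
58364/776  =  75+41/194 = 75.21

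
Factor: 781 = 11^1*71^1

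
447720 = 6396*70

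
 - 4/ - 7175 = 4/7175 = 0.00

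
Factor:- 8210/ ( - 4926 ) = 5/3 = 3^ ( - 1)*5^1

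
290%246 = 44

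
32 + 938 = 970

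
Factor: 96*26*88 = 2^9 * 3^1*11^1*13^1 = 219648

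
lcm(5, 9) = 45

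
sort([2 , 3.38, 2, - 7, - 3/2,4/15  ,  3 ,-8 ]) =[ -8,-7, - 3/2,  4/15, 2,2,3 , 3.38 ] 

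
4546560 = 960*4736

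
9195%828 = 87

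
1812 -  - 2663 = 4475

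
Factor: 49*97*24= 114072 = 2^3*3^1 * 7^2* 97^1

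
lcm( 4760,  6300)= 214200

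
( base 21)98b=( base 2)1000000110100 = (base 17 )e60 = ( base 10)4148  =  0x1034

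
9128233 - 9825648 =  - 697415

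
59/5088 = 59/5088 = 0.01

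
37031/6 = 6171  +  5/6 = 6171.83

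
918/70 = 459/35 = 13.11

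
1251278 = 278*4501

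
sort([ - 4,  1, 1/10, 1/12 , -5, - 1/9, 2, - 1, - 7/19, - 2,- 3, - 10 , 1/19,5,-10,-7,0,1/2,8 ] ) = [ - 10,  -  10, - 7,-5, - 4, - 3, - 2,- 1, - 7/19, - 1/9, 0, 1/19, 1/12, 1/10,1/2,1, 2, 5,8 ] 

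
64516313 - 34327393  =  30188920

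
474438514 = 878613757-404175243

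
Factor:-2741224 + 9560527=3^1*2273101^1 = 6819303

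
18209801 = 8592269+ 9617532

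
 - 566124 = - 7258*78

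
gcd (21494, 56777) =1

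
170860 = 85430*2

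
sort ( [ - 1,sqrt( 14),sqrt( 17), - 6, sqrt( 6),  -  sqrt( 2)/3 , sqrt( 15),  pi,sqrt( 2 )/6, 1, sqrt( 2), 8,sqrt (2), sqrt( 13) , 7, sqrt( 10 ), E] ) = [ - 6, - 1, - sqrt ( 2 ) /3, sqrt (2)/6, 1, sqrt( 2),sqrt(2) , sqrt( 6 ), E,pi, sqrt ( 10), sqrt ( 13),sqrt( 14), sqrt( 15),sqrt(17),7, 8 ] 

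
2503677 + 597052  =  3100729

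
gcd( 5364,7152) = 1788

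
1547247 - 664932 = 882315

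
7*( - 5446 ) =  - 38122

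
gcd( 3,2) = 1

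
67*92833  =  6219811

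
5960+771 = 6731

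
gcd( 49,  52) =1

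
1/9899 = 1/9899 = 0.00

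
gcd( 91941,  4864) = 19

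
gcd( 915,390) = 15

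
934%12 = 10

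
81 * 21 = 1701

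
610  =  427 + 183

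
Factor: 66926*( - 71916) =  - 4813050216=- 2^3*3^1 * 13^1*109^1*307^1*461^1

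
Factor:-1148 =-2^2*7^1*41^1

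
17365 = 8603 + 8762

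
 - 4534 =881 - 5415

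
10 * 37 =370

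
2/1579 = 2/1579=0.00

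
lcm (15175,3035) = 15175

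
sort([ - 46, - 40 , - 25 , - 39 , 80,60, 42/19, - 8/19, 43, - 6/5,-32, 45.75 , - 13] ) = [  -  46 ,  -  40 ,  -  39 , - 32 ,- 25, -13,-6/5,-8/19,42/19, 43, 45.75,60 , 80 ] 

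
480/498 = 80/83=0.96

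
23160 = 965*24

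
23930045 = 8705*2749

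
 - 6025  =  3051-9076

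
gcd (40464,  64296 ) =72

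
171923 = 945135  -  773212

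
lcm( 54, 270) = 270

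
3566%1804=1762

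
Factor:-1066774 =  - 2^1*19^1*67^1*419^1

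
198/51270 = 33/8545 = 0.00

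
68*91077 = 6193236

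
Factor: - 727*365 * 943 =- 250229765 =- 5^1*23^1 * 41^1*73^1*727^1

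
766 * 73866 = 56581356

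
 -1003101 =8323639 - 9326740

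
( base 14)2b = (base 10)39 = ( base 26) 1d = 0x27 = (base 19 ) 21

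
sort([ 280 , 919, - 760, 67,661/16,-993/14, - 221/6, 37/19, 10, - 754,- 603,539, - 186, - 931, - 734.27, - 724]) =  [  -  931, - 760, - 754, - 734.27, - 724, -603 ,-186, - 993/14,-221/6, 37/19,10,661/16,67,  280,539,919]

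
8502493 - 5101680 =3400813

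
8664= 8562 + 102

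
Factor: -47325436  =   - 2^2*11831359^1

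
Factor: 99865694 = 2^1*31^1 * 43^1*47^1 * 797^1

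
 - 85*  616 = - 52360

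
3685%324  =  121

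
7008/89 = 7008/89 = 78.74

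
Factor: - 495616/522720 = -2^7*3^(-3)*5^( - 1 ) =-128/135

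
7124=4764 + 2360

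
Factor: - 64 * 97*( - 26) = 2^7*13^1*97^1 = 161408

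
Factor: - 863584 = -2^5 * 26987^1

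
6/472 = 3/236= 0.01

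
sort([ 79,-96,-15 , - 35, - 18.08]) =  [ - 96, - 35,  -  18.08,  -  15,79]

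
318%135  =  48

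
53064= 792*67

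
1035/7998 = 345/2666 = 0.13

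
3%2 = 1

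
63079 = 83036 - 19957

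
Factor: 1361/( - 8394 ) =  -2^( - 1)*3^ (  -  1)*1361^1 * 1399^( - 1)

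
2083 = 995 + 1088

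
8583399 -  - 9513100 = 18096499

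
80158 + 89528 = 169686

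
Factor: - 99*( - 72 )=2^3 * 3^4*11^1 =7128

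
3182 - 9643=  - 6461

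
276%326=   276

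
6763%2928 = 907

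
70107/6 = 11684 + 1/2= 11684.50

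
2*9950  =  19900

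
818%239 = 101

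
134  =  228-94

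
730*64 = 46720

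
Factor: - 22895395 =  - 5^1*97^1*47207^1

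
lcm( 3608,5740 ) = 126280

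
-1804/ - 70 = 25 + 27/35 = 25.77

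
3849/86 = 3849/86= 44.76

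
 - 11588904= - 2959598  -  8629306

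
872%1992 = 872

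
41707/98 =425+57/98 = 425.58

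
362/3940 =181/1970 = 0.09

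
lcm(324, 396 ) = 3564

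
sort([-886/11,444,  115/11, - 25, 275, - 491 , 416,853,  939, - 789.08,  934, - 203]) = [ - 789.08,-491, - 203,-886/11,-25, 115/11, 275,416, 444, 853,  934,939 ] 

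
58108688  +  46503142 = 104611830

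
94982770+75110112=170092882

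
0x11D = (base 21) dc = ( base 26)ap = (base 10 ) 285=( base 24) bl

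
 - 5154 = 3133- 8287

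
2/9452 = 1/4726 = 0.00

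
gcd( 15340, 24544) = 3068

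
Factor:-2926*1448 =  - 2^4*7^1*11^1 *19^1*181^1 = -  4236848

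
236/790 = 118/395 = 0.30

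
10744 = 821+9923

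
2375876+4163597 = 6539473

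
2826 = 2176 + 650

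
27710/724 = 13855/362 = 38.27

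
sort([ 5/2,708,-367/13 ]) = [ - 367/13, 5/2,708 ] 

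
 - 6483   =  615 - 7098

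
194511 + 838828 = 1033339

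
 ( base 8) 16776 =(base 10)7678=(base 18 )15CA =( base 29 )93M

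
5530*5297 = 29292410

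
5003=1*5003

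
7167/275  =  7167/275 = 26.06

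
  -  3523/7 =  - 3523/7 = - 503.29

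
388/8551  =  388/8551  =  0.05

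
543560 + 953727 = 1497287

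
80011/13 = 6154 + 9/13 = 6154.69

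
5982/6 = 997 = 997.00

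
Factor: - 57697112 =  - 2^3*11^1*655649^1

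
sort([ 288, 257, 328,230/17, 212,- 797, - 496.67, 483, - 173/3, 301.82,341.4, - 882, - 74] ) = [ - 882, - 797, - 496.67, - 74,- 173/3, 230/17, 212, 257,288,  301.82,328, 341.4, 483] 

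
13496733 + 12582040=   26078773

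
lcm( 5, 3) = 15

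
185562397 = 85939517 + 99622880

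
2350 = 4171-1821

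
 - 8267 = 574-8841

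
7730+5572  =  13302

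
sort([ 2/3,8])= [2/3,8 ] 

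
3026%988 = 62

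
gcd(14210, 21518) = 406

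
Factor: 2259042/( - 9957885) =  - 2^1 * 5^( - 1) * 7^(-1 )*29^1*12983^1*94837^(  -  1) = -753014/3319295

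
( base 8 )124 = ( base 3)10010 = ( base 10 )84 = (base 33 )2I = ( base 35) 2E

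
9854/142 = 4927/71 =69.39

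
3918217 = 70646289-66728072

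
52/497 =52/497 = 0.10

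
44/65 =44/65  =  0.68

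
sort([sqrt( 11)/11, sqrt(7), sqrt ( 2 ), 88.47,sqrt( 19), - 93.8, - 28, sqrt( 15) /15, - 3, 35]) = [ - 93.8, - 28, - 3 , sqrt( 15 ) /15,sqrt(11)/11, sqrt( 2 ), sqrt( 7), sqrt( 19 ), 35, 88.47 ] 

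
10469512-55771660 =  - 45302148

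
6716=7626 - 910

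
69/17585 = 69/17585 =0.00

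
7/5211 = 7/5211  =  0.00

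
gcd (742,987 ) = 7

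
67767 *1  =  67767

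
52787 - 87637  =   - 34850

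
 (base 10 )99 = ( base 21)4F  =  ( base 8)143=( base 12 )83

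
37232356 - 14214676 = 23017680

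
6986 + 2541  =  9527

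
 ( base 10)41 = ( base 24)1h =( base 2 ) 101001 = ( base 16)29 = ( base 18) 25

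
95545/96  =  95545/96 = 995.26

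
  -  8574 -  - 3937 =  - 4637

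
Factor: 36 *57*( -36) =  - 2^4*3^5*19^1 = -  73872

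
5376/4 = 1344 = 1344.00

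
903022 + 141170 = 1044192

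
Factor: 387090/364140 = 253/238 = 2^( - 1 )*7^( - 1)*11^1 * 17^ ( - 1 )*23^1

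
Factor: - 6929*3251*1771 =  - 39893863009=- 7^1*11^1 *13^2*23^1 * 41^1 *3251^1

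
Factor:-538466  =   -2^1*151^1*1783^1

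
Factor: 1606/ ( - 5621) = - 2^1*7^( - 1 ) = - 2/7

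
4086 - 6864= - 2778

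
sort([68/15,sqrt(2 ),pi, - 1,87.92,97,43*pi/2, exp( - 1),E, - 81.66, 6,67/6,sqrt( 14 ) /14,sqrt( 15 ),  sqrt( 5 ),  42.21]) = [- 81.66, - 1 , sqrt(14)/14,exp( - 1),sqrt( 2), sqrt( 5), E, pi,sqrt(15 ),68/15,6,67/6, 42.21,43*pi/2,87.92,97] 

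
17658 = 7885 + 9773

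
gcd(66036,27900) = 12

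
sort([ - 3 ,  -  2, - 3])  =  [  -  3, -3, - 2]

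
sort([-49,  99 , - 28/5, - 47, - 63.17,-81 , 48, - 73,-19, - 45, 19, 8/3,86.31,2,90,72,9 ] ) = [ - 81,-73, -63.17,- 49, - 47, - 45 , - 19,-28/5, 2,  8/3 , 9,19,48, 72, 86.31,90,99] 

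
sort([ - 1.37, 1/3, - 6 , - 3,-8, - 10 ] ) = [ - 10, - 8 ,-6, - 3,  -  1.37,1/3] 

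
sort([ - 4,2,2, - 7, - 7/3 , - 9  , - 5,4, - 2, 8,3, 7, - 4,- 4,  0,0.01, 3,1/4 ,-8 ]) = [ - 9, - 8, - 7, - 5, - 4, - 4, -4 , - 7/3, - 2, 0, 0.01,1/4,2, 2 , 3,3 , 4, 7,  8]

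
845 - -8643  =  9488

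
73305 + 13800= 87105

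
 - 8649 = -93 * 93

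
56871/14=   4062+ 3/14 = 4062.21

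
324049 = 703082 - 379033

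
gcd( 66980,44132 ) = 68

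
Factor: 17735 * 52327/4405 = 11^1 *67^1 * 71^1 *881^(-1 ) * 3547^1=185603869/881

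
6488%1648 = 1544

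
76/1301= 76/1301 = 0.06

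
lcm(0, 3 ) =0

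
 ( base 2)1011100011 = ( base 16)2e3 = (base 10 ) 739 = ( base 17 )298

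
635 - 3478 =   -  2843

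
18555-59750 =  -41195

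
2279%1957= 322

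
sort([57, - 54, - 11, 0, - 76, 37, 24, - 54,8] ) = [ - 76, - 54,  -  54, - 11, 0, 8, 24, 37, 57]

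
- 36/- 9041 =36/9041= 0.00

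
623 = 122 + 501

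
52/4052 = 13/1013 = 0.01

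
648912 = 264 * 2458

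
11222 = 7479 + 3743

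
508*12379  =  6288532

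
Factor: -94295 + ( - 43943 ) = -2^1*69119^1 = -138238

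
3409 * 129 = 439761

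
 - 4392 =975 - 5367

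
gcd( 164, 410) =82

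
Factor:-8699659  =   - 8699659^1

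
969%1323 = 969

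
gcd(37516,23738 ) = 166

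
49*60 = 2940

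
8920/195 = 1784/39 = 45.74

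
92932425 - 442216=92490209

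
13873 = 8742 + 5131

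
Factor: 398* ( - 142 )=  - 56516 = -  2^2 * 71^1 * 199^1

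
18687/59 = 18687/59 = 316.73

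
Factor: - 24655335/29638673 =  - 3^1 * 5^1*53^1 * 31013^1 * 29638673^(-1) 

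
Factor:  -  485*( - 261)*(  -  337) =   -  3^2 *5^1*29^1*97^1*337^1  =  -42659145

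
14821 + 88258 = 103079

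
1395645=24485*57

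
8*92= 736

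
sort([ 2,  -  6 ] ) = [- 6,2 ]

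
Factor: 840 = 2^3 * 3^1 *5^1*7^1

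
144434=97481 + 46953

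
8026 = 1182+6844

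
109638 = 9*12182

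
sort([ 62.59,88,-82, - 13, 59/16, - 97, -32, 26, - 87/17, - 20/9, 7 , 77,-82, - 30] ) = [-97, - 82, - 82, - 32, - 30, - 13, - 87/17,  -  20/9, 59/16, 7, 26, 62.59, 77,88] 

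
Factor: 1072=2^4*67^1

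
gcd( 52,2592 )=4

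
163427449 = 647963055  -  484535606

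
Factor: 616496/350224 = 727/413 = 7^( - 1)*59^(  -  1) * 727^1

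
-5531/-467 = 5531/467 = 11.84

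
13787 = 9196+4591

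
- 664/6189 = -664/6189  =  - 0.11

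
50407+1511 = 51918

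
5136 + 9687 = 14823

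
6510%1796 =1122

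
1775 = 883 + 892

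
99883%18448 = 7643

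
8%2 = 0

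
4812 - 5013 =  - 201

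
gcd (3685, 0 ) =3685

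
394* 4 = 1576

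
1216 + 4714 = 5930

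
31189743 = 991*31473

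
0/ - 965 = 0/1 = - 0.00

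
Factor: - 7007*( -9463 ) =7^2*11^1*13^1 * 9463^1 = 66307241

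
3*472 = 1416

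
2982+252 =3234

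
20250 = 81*250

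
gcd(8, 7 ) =1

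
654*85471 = 55898034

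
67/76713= 67/76713 = 0.00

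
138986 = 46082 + 92904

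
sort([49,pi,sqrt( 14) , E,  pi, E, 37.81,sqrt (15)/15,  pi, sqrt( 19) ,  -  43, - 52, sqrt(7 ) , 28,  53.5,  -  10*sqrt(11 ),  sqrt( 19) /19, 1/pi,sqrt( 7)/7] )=[ - 52, - 43, - 10*sqrt( 11), sqrt ( 19)/19,sqrt( 15 ) /15 , 1/pi,  sqrt(7) /7, sqrt( 7 ), E,E,pi,pi,pi,sqrt( 14),sqrt(19 ),  28, 37.81,49, 53.5] 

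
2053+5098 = 7151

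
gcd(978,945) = 3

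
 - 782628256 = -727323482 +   -  55304774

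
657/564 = 1+31/188 = 1.16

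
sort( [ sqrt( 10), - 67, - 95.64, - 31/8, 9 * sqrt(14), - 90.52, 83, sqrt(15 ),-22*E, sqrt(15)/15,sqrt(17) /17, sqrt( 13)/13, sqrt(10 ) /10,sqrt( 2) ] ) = [ - 95.64,  -  90.52, - 67 ,-22*E, - 31/8,sqrt(17) /17,sqrt(15) /15,sqrt(13 )/13,sqrt( 10 ) /10,sqrt( 2 ), sqrt(10 ),sqrt(15),9 * sqrt( 14),83 ]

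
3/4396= 3/4396 = 0.00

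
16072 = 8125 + 7947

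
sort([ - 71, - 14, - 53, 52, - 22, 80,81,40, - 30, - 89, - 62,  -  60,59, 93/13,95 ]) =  [ - 89,-71, - 62, - 60, -53, - 30, - 22, - 14,93/13, 40, 52,59,80, 81,95]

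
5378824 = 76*70774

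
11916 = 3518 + 8398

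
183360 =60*3056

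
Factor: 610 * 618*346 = 130435080=2^3*3^1*5^1*61^1*103^1*173^1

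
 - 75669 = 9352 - 85021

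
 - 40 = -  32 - 8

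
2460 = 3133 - 673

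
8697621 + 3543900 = 12241521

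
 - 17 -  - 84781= 84764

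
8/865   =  8/865 = 0.01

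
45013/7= 45013/7=6430.43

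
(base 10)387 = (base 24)g3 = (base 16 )183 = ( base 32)c3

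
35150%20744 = 14406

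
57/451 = 57/451=0.13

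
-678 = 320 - 998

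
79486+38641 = 118127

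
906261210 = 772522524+133738686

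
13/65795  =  13/65795  =  0.00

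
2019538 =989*2042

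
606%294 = 18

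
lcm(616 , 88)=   616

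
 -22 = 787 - 809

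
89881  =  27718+62163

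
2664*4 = 10656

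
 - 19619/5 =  - 19619/5  =  - 3923.80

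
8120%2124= 1748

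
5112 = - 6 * (- 852) 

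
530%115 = 70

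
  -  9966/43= - 232 + 10/43 = -231.77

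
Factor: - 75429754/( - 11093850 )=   37714877/5546925 = 3^( - 2 )*5^(-2)*29^1*37^1 * 89^( - 1 )*277^( - 1)*35149^1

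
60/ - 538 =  - 30/269 = -  0.11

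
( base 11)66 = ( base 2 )1001000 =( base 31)2A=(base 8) 110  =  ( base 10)72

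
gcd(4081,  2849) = 77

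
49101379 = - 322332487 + 371433866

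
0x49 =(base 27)2J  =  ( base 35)23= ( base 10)73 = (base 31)2b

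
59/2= 29+ 1/2  =  29.50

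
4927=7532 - 2605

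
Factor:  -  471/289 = - 3^1*17^( - 2)*157^1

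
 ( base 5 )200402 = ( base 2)1100011010000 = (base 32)66g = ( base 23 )c04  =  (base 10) 6352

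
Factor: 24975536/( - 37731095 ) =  - 2^4 * 5^( - 1 ) * 89^1 *191^( - 1)*17539^1 * 39509^( - 1 ) 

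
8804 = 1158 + 7646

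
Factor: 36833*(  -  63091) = - 2323830803= - 7^1*9013^1*36833^1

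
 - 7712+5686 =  - 2026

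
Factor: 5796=2^2*3^2*7^1*23^1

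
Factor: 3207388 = 2^2*607^1*1321^1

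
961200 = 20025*48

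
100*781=78100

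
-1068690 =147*( - 7270)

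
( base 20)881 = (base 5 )101421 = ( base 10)3361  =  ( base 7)12541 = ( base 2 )110100100001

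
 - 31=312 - 343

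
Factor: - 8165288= -2^3*19^1*53719^1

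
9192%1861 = 1748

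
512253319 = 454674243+57579076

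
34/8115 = 34/8115 = 0.00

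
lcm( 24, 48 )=48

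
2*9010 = 18020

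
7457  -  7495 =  - 38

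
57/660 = 19/220 = 0.09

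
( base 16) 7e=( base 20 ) 66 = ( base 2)1111110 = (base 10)126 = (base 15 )86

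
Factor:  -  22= - 2^1*11^1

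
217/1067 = 217/1067 = 0.20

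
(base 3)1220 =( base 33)1I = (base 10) 51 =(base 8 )63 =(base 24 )23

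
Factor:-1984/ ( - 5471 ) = 2^6*31^1*5471^( - 1)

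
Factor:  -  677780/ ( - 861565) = 135556/172313= 2^2*33889^1*172313^(  -  1)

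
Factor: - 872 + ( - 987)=-11^1*13^2  =  - 1859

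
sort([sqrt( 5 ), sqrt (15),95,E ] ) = [ sqrt ( 5), E, sqrt ( 15) , 95]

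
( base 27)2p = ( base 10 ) 79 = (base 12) 67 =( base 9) 87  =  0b1001111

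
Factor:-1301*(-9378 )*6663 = 81293783814 = 2^1*3^3  *521^1*1301^1*2221^1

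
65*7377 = 479505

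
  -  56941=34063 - 91004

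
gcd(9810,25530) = 30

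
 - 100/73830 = - 1 + 7373/7383 = -  0.00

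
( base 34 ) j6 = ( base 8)1214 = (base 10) 652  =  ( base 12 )464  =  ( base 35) IM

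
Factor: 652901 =23^1*28387^1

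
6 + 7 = 13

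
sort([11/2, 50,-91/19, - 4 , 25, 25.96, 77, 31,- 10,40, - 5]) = [ - 10, - 5, - 91/19, - 4, 11/2,25 , 25.96,31, 40, 50, 77 ]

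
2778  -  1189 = 1589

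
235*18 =4230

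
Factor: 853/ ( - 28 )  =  -2^(-2 )*7^(  -  1)*853^1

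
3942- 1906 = 2036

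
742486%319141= 104204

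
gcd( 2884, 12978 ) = 1442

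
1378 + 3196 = 4574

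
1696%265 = 106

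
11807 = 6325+5482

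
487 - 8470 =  - 7983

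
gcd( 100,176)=4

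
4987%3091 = 1896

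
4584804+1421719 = 6006523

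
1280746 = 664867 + 615879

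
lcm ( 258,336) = 14448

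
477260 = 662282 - 185022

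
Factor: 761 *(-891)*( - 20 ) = 13561020 = 2^2*3^4*5^1*11^1*761^1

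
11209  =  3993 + 7216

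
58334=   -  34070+92404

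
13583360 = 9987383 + 3595977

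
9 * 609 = 5481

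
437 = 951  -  514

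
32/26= 1+3/13= 1.23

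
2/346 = 1/173 = 0.01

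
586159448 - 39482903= 546676545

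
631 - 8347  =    -  7716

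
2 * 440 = 880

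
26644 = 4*6661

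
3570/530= 357/53 = 6.74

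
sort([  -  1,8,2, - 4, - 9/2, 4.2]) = [-9/2, - 4,-1,2, 4.2, 8] 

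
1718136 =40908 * 42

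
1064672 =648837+415835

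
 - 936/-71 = 13 + 13/71 = 13.18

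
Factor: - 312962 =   -  2^1*13^1*12037^1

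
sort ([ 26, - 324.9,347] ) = [ - 324.9, 26,347 ]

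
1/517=1/517=0.00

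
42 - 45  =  -3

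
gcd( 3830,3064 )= 766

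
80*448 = 35840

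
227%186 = 41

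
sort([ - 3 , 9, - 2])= [-3  , - 2, 9 ]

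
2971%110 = 1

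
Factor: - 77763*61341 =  - 3^2* 7^3*23^3*127^1 =- 4770060183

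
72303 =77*939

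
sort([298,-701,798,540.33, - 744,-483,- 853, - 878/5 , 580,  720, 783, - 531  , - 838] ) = [ - 853, - 838,  -  744 , - 701 , - 531, - 483,  -  878/5 , 298 , 540.33, 580, 720,783, 798 ] 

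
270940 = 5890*46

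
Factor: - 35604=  - 2^2 * 3^2*23^1*43^1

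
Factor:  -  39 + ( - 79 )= -2^1*59^1 = -  118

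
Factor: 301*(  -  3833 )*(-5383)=6210544739 = 7^2*43^1*769^1  *3833^1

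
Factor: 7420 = 2^2 * 5^1*7^1*53^1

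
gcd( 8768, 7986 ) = 2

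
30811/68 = 30811/68 =453.10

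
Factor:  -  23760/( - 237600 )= 2^( - 1 )*5^( - 1 )=1/10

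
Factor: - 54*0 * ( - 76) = 0  =  0^1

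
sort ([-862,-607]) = [ - 862, - 607 ]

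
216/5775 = 72/1925 = 0.04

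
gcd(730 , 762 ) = 2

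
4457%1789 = 879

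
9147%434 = 33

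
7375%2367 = 274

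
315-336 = - 21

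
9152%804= 308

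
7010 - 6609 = 401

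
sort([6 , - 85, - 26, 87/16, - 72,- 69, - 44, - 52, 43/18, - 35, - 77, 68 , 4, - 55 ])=[ - 85, - 77, - 72,-69,-55,-52, - 44, - 35, - 26, 43/18, 4 , 87/16, 6,68 ]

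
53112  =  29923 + 23189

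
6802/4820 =3401/2410= 1.41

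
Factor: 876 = 2^2 * 3^1*73^1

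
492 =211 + 281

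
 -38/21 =-38/21  =  - 1.81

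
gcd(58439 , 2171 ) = 1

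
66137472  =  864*76548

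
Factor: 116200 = 2^3*5^2 * 7^1 * 83^1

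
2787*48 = 133776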